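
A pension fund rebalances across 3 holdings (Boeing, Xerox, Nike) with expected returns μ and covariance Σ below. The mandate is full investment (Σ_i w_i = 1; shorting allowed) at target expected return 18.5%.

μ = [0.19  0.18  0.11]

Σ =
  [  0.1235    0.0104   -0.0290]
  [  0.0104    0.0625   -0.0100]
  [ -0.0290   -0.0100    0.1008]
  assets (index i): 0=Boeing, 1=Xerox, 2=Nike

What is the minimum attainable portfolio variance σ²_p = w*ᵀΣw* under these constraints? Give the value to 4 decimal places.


g=Σ⁻¹μ = [1.7358  2.8916  1.8775]
h=Σ⁻¹𝟙 = [10.0953  16.6362  14.4755]
a=μᵀg=1.056819  b=𝟙ᵀg=6.504929  c=𝟙ᵀh=41.206990  D=ac−b²=1.234210
λ₁=(c·0.185−b)/D = (41.206990·0.185−6.504929)/1.234210 = 0.906138
λ₂=(a−b·0.185)/D = (1.056819−6.504929·0.185)/1.234210 = -0.118775
w* = 0.906138·g + -0.118775·h:
  w_0 = 0.906138·1.7358 + -0.118775·10.0953 = 0.3738  (Boeing)
  w_1 = 0.906138·2.8916 + -0.118775·16.6362 = 0.6442  (Xerox)
  w_2 = 0.906138·1.8775 + -0.118775·14.4755 = -0.0180  (Nike)
Σw_i=1.0000  μᵀw=0.1850
σ²=wᵀΣw=λ₁·μ_p+λ₂ = 0.906138·0.185 + -0.118775 = 0.048860 ≈ 0.0489

0.0489


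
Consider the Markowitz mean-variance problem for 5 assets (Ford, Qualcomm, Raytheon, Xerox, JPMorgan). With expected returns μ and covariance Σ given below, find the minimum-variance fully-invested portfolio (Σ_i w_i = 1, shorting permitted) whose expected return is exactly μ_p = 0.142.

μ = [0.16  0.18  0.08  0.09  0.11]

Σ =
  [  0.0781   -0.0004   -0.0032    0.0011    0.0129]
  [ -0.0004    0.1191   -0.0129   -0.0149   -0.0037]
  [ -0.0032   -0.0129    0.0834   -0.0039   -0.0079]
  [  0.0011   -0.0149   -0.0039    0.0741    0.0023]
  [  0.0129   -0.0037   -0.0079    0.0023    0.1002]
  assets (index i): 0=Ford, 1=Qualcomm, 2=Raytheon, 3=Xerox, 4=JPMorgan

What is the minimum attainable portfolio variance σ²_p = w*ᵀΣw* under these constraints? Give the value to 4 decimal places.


u=Σ⁻¹μ = [1.9318  1.9139  1.4999  1.6186  1.0009]
v=Σ⁻¹𝟙 = [11.6723  12.5315  16.0739  16.3827  9.8313]
a=μᵀu=1.029346  b=𝟙ᵀu=7.965033  c=𝟙ᵀv=66.491703  D=ac−b²=5.001192
λ₁=(c·0.142−b)/D = (66.491703·0.142−7.965033)/5.001192 = 0.295287
λ₂=(a−b·0.142)/D = (1.029346−7.965033·0.142)/5.001192 = -0.020333
w* = 0.295287·u + -0.020333·v:
  w_0 = 0.295287·1.9318 + -0.020333·11.6723 = 0.3331  (Ford)
  w_1 = 0.295287·1.9139 + -0.020333·12.5315 = 0.3103  (Qualcomm)
  w_2 = 0.295287·1.4999 + -0.020333·16.0739 = 0.1161  (Raytheon)
  w_3 = 0.295287·1.6186 + -0.020333·16.3827 = 0.1448  (Xerox)
  w_4 = 0.295287·1.0009 + -0.020333·9.8313 = 0.0956  (JPMorgan)
Σw_i=1.0000  μᵀw=0.1420
σ²=wᵀΣw=λ₁·μ_p+λ₂ = 0.295287·0.142 + -0.020333 = 0.021598 ≈ 0.0216

0.0216


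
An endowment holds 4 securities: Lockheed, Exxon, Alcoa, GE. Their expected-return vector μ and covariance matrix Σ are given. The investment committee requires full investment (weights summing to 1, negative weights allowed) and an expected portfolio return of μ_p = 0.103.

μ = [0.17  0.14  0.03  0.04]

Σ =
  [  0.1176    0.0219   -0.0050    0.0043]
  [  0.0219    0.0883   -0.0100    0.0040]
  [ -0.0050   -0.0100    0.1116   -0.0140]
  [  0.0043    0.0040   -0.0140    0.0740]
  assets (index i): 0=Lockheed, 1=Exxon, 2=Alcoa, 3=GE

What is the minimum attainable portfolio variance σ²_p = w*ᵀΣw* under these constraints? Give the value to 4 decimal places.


0.0264

g=Σ⁻¹μ = [1.2027  1.3218  0.5032  0.4944]
h=Σ⁻¹𝟙 = [6.5367  10.3955  12.0480  14.8511]
a=μᵀg=0.424388  b=𝟙ᵀg=3.522094  c=𝟙ᵀh=43.831288  D=ac−b²=6.196314
λ₁=(c·0.103−b)/D = (43.831288·0.103−3.522094)/6.196314 = 0.160180
λ₂=(a−b·0.103)/D = (0.424388−3.522094·0.103)/6.196314 = 0.009943
w* = 0.160180·g + 0.009943·h:
  w_0 = 0.160180·1.2027 + 0.009943·6.5367 = 0.2577  (Lockheed)
  w_1 = 0.160180·1.3218 + 0.009943·10.3955 = 0.3151  (Exxon)
  w_2 = 0.160180·0.5032 + 0.009943·12.0480 = 0.2004  (Alcoa)
  w_3 = 0.160180·0.4944 + 0.009943·14.8511 = 0.2269  (GE)
Σw_i=1.0000  μᵀw=0.1030
σ²=wᵀΣw=λ₁·μ_p+λ₂ = 0.160180·0.103 + 0.009943 = 0.026442 ≈ 0.0264


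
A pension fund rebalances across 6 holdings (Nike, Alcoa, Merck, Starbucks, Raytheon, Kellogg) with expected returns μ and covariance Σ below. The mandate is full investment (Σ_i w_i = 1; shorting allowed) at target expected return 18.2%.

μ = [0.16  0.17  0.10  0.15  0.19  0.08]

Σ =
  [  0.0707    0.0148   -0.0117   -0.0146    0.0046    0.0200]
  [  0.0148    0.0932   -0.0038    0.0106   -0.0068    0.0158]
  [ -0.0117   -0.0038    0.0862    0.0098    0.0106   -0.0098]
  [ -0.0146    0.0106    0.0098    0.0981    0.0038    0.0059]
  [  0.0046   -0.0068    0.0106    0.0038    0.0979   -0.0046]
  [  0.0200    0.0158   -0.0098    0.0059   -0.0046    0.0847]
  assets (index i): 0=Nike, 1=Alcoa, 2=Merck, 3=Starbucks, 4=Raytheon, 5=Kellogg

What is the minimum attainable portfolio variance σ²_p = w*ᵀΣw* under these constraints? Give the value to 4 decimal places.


0.0304

u=Σ⁻¹μ = [2.2829  1.4204  1.1745  1.5139  1.7587  0.2664]
v=Σ⁻¹𝟙 = [13.6726  7.2043  12.6053  9.3399  8.7453  8.5168]
a=μᵀu=1.306735  b=𝟙ᵀu=8.416826  c=𝟙ᵀv=60.084301  D=ac−b²=7.671285
λ₁=(c·0.182−b)/D = (60.084301·0.182−8.416826)/7.671285 = 0.328304
λ₂=(a−b·0.182)/D = (1.306735−8.416826·0.182)/7.671285 = -0.029347
w* = 0.328304·u + -0.029347·v:
  w_0 = 0.328304·2.2829 + -0.029347·13.6726 = 0.3482  (Nike)
  w_1 = 0.328304·1.4204 + -0.029347·7.2043 = 0.2549  (Alcoa)
  w_2 = 0.328304·1.1745 + -0.029347·12.6053 = 0.0157  (Merck)
  w_3 = 0.328304·1.5139 + -0.029347·9.3399 = 0.2229  (Starbucks)
  w_4 = 0.328304·1.7587 + -0.029347·8.7453 = 0.3208  (Raytheon)
  w_5 = 0.328304·0.2664 + -0.029347·8.5168 = -0.1625  (Kellogg)
Σw_i=1.0000  μᵀw=0.1820
σ²=wᵀΣw=λ₁·μ_p+λ₂ = 0.328304·0.182 + -0.029347 = 0.030405 ≈ 0.0304


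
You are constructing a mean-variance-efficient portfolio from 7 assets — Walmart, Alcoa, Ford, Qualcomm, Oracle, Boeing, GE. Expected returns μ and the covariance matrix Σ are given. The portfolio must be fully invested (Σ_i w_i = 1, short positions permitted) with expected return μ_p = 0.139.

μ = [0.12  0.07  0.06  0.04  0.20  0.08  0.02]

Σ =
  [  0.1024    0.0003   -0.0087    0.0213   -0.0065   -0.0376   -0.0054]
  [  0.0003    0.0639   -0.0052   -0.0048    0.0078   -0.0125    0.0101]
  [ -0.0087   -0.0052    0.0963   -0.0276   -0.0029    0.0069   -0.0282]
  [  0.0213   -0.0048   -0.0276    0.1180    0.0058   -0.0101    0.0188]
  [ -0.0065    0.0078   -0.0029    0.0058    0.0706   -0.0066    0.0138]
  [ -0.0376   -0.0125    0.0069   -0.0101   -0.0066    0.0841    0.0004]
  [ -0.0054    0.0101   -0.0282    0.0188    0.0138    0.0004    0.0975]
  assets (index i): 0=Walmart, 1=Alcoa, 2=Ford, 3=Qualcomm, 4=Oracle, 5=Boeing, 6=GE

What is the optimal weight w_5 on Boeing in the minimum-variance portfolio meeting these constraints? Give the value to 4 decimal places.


x=Σ⁻¹μ = [2.2520  1.2577  0.8761  0.2428  3.1465  2.3494  -0.0488]
y=Σ⁻¹𝟙 = [19.5620  19.0757  17.7005  9.5619  13.9993  24.2163  10.5588]
a=μᵀx=1.236821  b=𝟙ᵀx=10.075585  c=𝟙ᵀy=114.674510  D=ac−b²=40.314447
λ₁=(c·0.139−b)/D = (114.674510·0.139−10.075585)/40.314447 = 0.145461
λ₂=(a−b·0.139)/D = (1.236821−10.075585·0.139)/40.314447 = -0.004060
w* = 0.145461·x + -0.004060·y:
  w_0 = 0.145461·2.2520 + -0.004060·19.5620 = 0.2481  (Walmart)
  w_1 = 0.145461·1.2577 + -0.004060·19.0757 = 0.1055  (Alcoa)
  w_2 = 0.145461·0.8761 + -0.004060·17.7005 = 0.0556  (Ford)
  w_3 = 0.145461·0.2428 + -0.004060·9.5619 = -0.0035  (Qualcomm)
  w_4 = 0.145461·3.1465 + -0.004060·13.9993 = 0.4008  (Oracle)
  w_5 = 0.145461·2.3494 + -0.004060·24.2163 = 0.2434  (Boeing)
  w_6 = 0.145461·-0.0488 + -0.004060·10.5588 = -0.0500  (GE)
Σw_i=1.0000  μᵀw=0.1390
σ²=wᵀΣw=λ₁·μ_p+λ₂ = 0.145461·0.139 + -0.004060 = 0.016159 ≈ 0.0162

0.2434


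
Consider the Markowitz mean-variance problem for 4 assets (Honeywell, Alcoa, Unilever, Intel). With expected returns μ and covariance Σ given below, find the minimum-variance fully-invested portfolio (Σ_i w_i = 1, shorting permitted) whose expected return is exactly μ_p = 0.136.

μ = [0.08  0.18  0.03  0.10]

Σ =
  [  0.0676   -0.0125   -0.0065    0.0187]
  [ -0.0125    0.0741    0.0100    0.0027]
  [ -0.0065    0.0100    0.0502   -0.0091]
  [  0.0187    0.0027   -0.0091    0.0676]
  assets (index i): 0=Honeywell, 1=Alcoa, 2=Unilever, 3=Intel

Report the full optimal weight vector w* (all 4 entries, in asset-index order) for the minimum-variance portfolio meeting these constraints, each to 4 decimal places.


u=Σ⁻¹μ = [1.4124  2.5673  0.4590  1.0478]
v=Σ⁻¹𝟙 = [15.6774  12.7360  21.7471  12.8749]
a=μᵀu=0.693660  b=𝟙ᵀu=5.486572  c=𝟙ᵀv=63.035425  D=ac−b²=13.622660
λ₁=(c·0.136−b)/D = (63.035425·0.136−5.486572)/13.622660 = 0.226552
λ₂=(a−b·0.136)/D = (0.693660−5.486572·0.136)/13.622660 = -0.003855
w* = 0.226552·u + -0.003855·v:
  w_0 = 0.226552·1.4124 + -0.003855·15.6774 = 0.2596  (Honeywell)
  w_1 = 0.226552·2.5673 + -0.003855·12.7360 = 0.5325  (Alcoa)
  w_2 = 0.226552·0.4590 + -0.003855·21.7471 = 0.0202  (Unilever)
  w_3 = 0.226552·1.0478 + -0.003855·12.8749 = 0.1878  (Intel)
Σw_i=1.0000  μᵀw=0.1360
σ²=wᵀΣw=λ₁·μ_p+λ₂ = 0.226552·0.136 + -0.003855 = 0.026956 ≈ 0.0270

0.2596  0.5325  0.0202  0.1878


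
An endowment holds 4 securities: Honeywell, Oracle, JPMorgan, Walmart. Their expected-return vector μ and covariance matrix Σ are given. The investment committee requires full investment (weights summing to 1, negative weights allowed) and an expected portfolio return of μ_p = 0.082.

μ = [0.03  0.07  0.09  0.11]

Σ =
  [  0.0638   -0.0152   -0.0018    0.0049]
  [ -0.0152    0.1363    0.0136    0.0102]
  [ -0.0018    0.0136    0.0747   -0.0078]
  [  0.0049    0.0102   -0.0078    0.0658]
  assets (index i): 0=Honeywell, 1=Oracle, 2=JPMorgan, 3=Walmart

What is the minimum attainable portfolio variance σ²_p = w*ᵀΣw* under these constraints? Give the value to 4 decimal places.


0.0203

x=Σ⁻¹μ = [0.4446  0.2979  1.3442  1.7518]
y=Σ⁻¹𝟙 = [16.5424  6.6827  14.0934  14.6004]
a=μᵀx=0.347868  b=𝟙ᵀx=3.838508  c=𝟙ᵀy=51.918837  D=ac−b²=3.326746
λ₁=(c·0.082−b)/D = (51.918837·0.082−3.838508)/3.326746 = 0.125900
λ₂=(a−b·0.082)/D = (0.347868−3.838508·0.082)/3.326746 = 0.009953
w* = 0.125900·x + 0.009953·y:
  w_0 = 0.125900·0.4446 + 0.009953·16.5424 = 0.2206  (Honeywell)
  w_1 = 0.125900·0.2979 + 0.009953·6.6827 = 0.1040  (Oracle)
  w_2 = 0.125900·1.3442 + 0.009953·14.0934 = 0.3095  (JPMorgan)
  w_3 = 0.125900·1.7518 + 0.009953·14.6004 = 0.3659  (Walmart)
Σw_i=1.0000  μᵀw=0.0820
σ²=wᵀΣw=λ₁·μ_p+λ₂ = 0.125900·0.082 + 0.009953 = 0.020276 ≈ 0.0203


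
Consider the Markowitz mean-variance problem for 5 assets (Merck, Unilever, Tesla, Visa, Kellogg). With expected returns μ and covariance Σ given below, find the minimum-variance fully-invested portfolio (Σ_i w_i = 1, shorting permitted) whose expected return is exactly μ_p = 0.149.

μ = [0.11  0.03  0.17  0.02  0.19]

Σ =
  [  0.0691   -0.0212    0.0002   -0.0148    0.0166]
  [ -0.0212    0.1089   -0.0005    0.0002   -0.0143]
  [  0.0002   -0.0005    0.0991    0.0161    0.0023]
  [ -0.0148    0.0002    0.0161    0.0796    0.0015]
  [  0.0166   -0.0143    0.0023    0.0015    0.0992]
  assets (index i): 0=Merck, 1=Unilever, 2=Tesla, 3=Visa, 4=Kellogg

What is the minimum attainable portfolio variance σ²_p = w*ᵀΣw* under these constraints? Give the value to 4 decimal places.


0.0281

x=Σ⁻¹μ = [1.4429  0.7932  1.6515  0.1506  1.7476]
y=Σ⁻¹𝟙 = [19.8920  14.1661  7.5655  14.5373  8.3988]
a=μᵀx=0.798331  b=𝟙ᵀx=5.785754  c=𝟙ᵀy=64.559685  D=ac−b²=18.065021
λ₁=(c·0.149−b)/D = (64.559685·0.149−5.785754)/18.065021 = 0.212213
λ₂=(a−b·0.149)/D = (0.798331−5.785754·0.149)/18.065021 = -0.003529
w* = 0.212213·x + -0.003529·y:
  w_0 = 0.212213·1.4429 + -0.003529·19.8920 = 0.2360  (Merck)
  w_1 = 0.212213·0.7932 + -0.003529·14.1661 = 0.1183  (Unilever)
  w_2 = 0.212213·1.6515 + -0.003529·7.5655 = 0.3238  (Tesla)
  w_3 = 0.212213·0.1506 + -0.003529·14.5373 = -0.0193  (Visa)
  w_4 = 0.212213·1.7476 + -0.003529·8.3988 = 0.3412  (Kellogg)
Σw_i=1.0000  μᵀw=0.1490
σ²=wᵀΣw=λ₁·μ_p+λ₂ = 0.212213·0.149 + -0.003529 = 0.028091 ≈ 0.0281


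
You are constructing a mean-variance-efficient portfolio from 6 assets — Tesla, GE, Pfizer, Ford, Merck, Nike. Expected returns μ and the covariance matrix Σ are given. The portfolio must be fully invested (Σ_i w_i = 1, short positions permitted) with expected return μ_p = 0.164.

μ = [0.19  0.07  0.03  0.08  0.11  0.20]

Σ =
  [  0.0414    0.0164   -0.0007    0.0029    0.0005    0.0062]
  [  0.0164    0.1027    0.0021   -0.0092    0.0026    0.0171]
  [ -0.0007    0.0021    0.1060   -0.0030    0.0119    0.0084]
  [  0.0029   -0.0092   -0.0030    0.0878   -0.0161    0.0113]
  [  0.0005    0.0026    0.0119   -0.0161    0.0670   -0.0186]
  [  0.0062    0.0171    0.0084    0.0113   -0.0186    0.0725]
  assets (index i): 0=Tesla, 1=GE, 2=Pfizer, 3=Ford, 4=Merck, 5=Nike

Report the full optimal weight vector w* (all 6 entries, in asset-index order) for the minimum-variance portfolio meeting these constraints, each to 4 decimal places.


g=Σ⁻¹μ = [4.2297  -0.5043  -0.2088  0.8107  2.7259  3.1130]
h=Σ⁻¹𝟙 = [19.0788  5.0316  6.4967  13.5300  20.3896  13.3442]
a=μᵀg=1.749387  b=𝟙ᵀg=10.166194  c=𝟙ᵀh=77.870950  D=ac−b²=32.874924
λ₁=(c·0.164−b)/D = (77.870950·0.164−10.166194)/32.874924 = 0.079229
λ₂=(a−b·0.164)/D = (1.749387−10.166194·0.164)/32.874924 = 0.002498
w* = 0.079229·g + 0.002498·h:
  w_0 = 0.079229·4.2297 + 0.002498·19.0788 = 0.3828  (Tesla)
  w_1 = 0.079229·-0.5043 + 0.002498·5.0316 = -0.0274  (GE)
  w_2 = 0.079229·-0.2088 + 0.002498·6.4967 = -0.0003  (Pfizer)
  w_3 = 0.079229·0.8107 + 0.002498·13.5300 = 0.0980  (Ford)
  w_4 = 0.079229·2.7259 + 0.002498·20.3896 = 0.2669  (Merck)
  w_5 = 0.079229·3.1130 + 0.002498·13.3442 = 0.2800  (Nike)
Σw_i=1.0000  μᵀw=0.1640
σ²=wᵀΣw=λ₁·μ_p+λ₂ = 0.079229·0.164 + 0.002498 = 0.015492 ≈ 0.0155

0.3828  -0.0274  -0.0003  0.0980  0.2669  0.2800


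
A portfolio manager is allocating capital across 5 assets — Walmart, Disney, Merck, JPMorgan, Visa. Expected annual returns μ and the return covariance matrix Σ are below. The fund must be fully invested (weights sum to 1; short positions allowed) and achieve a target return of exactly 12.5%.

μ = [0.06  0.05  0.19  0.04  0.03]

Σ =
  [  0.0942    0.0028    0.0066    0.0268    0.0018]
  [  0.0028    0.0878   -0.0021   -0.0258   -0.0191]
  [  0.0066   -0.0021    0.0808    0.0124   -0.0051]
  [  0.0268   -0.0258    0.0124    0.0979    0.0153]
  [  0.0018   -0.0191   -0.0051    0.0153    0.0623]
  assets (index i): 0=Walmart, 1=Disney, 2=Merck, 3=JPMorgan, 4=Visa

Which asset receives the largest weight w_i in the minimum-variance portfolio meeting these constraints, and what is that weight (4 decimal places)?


Merck (0.5559)

x=Σ⁻¹μ = [0.4071  0.8312  2.3856  0.0731  0.9020]
y=Σ⁻¹𝟙 = [6.3739  18.4445  12.3073  8.5799  20.4223]
a=μᵀx=0.549223  b=𝟙ᵀx=4.598911  c=𝟙ᵀy=66.127969  D=ac−b²=15.169041
λ₁=(c·0.125−b)/D = (66.127969·0.125−4.598911)/15.169041 = 0.241748
λ₂=(a−b·0.125)/D = (0.549223−4.598911·0.125)/15.169041 = -0.001690
w* = 0.241748·x + -0.001690·y:
  w_0 = 0.241748·0.4071 + -0.001690·6.3739 = 0.0876  (Walmart)
  w_1 = 0.241748·0.8312 + -0.001690·18.4445 = 0.1698  (Disney)
  w_2 = 0.241748·2.3856 + -0.001690·12.3073 = 0.5559  (Merck)
  w_3 = 0.241748·0.0731 + -0.001690·8.5799 = 0.0032  (JPMorgan)
  w_4 = 0.241748·0.9020 + -0.001690·20.4223 = 0.1835  (Visa)
Σw_i=1.0000  μᵀw=0.1250
σ²=wᵀΣw=λ₁·μ_p+λ₂ = 0.241748·0.125 + -0.001690 = 0.028528 ≈ 0.0285


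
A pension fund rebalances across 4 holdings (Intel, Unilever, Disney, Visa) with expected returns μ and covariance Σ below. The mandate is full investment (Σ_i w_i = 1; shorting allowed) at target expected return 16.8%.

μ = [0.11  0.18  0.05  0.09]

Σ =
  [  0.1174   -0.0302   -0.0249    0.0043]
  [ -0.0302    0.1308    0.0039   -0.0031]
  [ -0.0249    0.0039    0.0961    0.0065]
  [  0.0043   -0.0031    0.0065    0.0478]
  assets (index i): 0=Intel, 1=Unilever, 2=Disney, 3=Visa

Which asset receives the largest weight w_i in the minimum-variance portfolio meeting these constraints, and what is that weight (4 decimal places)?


Unilever (0.6973)

g=Σ⁻¹μ = [1.4697  1.7361  0.7112  1.7665]
h=Σ⁻¹𝟙 = [13.1687  10.7699  12.1101  18.7876]
a=μᵀg=0.668719  b=𝟙ᵀg=5.683531  c=𝟙ᵀh=54.836293  D=ac−b²=4.367526
λ₁=(c·0.168−b)/D = (54.836293·0.168−5.683531)/4.367526 = 0.808001
λ₂=(a−b·0.168)/D = (0.668719−5.683531·0.168)/4.367526 = -0.065510
w* = 0.808001·g + -0.065510·h:
  w_0 = 0.808001·1.4697 + -0.065510·13.1687 = 0.3248  (Intel)
  w_1 = 0.808001·1.7361 + -0.065510·10.7699 = 0.6973  (Unilever)
  w_2 = 0.808001·0.7112 + -0.065510·12.1101 = -0.2187  (Disney)
  w_3 = 0.808001·1.7665 + -0.065510·18.7876 = 0.1966  (Visa)
Σw_i=1.0000  μᵀw=0.1680
σ²=wᵀΣw=λ₁·μ_p+λ₂ = 0.808001·0.168 + -0.065510 = 0.070235 ≈ 0.0702


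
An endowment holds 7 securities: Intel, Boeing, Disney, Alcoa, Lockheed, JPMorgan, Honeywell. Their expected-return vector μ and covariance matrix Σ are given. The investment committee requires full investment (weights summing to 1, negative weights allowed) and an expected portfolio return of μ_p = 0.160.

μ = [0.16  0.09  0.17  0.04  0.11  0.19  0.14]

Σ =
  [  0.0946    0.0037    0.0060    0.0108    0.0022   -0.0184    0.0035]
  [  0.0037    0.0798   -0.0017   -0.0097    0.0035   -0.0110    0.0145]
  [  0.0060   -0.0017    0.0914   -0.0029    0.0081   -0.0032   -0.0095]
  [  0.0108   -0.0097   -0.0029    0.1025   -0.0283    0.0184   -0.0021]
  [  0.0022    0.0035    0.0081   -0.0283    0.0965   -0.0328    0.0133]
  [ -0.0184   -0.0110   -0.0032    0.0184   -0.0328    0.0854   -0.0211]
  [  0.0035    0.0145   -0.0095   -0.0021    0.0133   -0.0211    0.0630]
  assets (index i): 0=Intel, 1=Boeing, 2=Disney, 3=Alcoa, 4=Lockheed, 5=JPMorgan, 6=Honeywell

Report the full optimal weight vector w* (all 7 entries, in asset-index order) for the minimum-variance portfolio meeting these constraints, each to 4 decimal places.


0.1606  0.0493  0.1466  -0.0254  0.1197  0.3182  0.2310

g=Σ⁻¹μ = [2.2045  1.0203  2.0561  0.1283  1.9803  4.4441  3.2496]
h=Σ⁻¹𝟙 = [11.9437  12.7974  12.0576  10.7610  17.8418  25.6795  19.2750]
a=μᵀg=2.316376  b=𝟙ᵀg=15.083191  c=𝟙ᵀh=110.356006  D=ac−b²=28.123398
λ₁=(c·0.160−b)/D = (110.356006·0.160−15.083191)/28.123398 = 0.091517
λ₂=(a−b·0.160)/D = (2.316376−15.083191·0.160)/28.123398 = -0.003447
w* = 0.091517·g + -0.003447·h:
  w_0 = 0.091517·2.2045 + -0.003447·11.9437 = 0.1606  (Intel)
  w_1 = 0.091517·1.0203 + -0.003447·12.7974 = 0.0493  (Boeing)
  w_2 = 0.091517·2.0561 + -0.003447·12.0576 = 0.1466  (Disney)
  w_3 = 0.091517·0.1283 + -0.003447·10.7610 = -0.0254  (Alcoa)
  w_4 = 0.091517·1.9803 + -0.003447·17.8418 = 0.1197  (Lockheed)
  w_5 = 0.091517·4.4441 + -0.003447·25.6795 = 0.3182  (JPMorgan)
  w_6 = 0.091517·3.2496 + -0.003447·19.2750 = 0.2310  (Honeywell)
Σw_i=1.0000  μᵀw=0.1600
σ²=wᵀΣw=λ₁·μ_p+λ₂ = 0.091517·0.160 + -0.003447 = 0.011196 ≈ 0.0112


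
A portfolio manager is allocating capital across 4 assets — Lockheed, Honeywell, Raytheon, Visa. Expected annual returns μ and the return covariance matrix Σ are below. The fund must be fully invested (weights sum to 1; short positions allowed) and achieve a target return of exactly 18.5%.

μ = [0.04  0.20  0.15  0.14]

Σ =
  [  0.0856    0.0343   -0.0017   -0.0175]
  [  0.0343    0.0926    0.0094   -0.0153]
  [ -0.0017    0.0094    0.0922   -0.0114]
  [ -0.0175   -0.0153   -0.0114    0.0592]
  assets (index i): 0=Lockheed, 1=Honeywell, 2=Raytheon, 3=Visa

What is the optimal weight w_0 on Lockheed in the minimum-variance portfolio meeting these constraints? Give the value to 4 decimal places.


-0.1473

x=Σ⁻¹μ = [0.2143  2.4612  1.8017  3.4112]
y=Σ⁻¹𝟙 = [13.7728  8.5936  13.4097  25.7665]
a=μᵀx=1.248639  b=𝟙ᵀx=7.888397  c=𝟙ᵀy=61.542555  D=ac−b²=14.617609
λ₁=(c·0.185−b)/D = (61.542555·0.185−7.888397)/14.617609 = 0.239230
λ₂=(a−b·0.185)/D = (1.248639−7.888397·0.185)/14.617609 = -0.014415
w* = 0.239230·x + -0.014415·y:
  w_0 = 0.239230·0.2143 + -0.014415·13.7728 = -0.1473  (Lockheed)
  w_1 = 0.239230·2.4612 + -0.014415·8.5936 = 0.4649  (Honeywell)
  w_2 = 0.239230·1.8017 + -0.014415·13.4097 = 0.2377  (Raytheon)
  w_3 = 0.239230·3.4112 + -0.014415·25.7665 = 0.4446  (Visa)
Σw_i=1.0000  μᵀw=0.1850
σ²=wᵀΣw=λ₁·μ_p+λ₂ = 0.239230·0.185 + -0.014415 = 0.029842 ≈ 0.0298


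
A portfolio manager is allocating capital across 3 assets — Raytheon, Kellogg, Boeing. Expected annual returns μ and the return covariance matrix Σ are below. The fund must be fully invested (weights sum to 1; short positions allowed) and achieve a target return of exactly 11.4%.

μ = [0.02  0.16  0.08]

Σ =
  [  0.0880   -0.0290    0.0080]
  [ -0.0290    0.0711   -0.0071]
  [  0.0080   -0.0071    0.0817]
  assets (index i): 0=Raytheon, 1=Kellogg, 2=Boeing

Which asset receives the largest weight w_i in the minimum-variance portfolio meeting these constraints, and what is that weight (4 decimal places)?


x=Σ⁻¹μ = [1.0443  2.7881  1.1192]
y=Σ⁻¹𝟙 = [17.6475  22.5077  12.4679]
a=μᵀx=0.556516  b=𝟙ᵀx=4.951617  c=𝟙ᵀy=52.623115  D=ac−b²=4.767081
λ₁=(c·0.114−b)/D = (52.623115·0.114−4.951617)/4.767081 = 0.219719
λ₂=(a−b·0.114)/D = (0.556516−4.951617·0.114)/4.767081 = -0.001672
w* = 0.219719·x + -0.001672·y:
  w_0 = 0.219719·1.0443 + -0.001672·17.6475 = 0.2000  (Raytheon)
  w_1 = 0.219719·2.7881 + -0.001672·22.5077 = 0.5750  (Kellogg)
  w_2 = 0.219719·1.1192 + -0.001672·12.4679 = 0.2251  (Boeing)
Σw_i=1.0000  μᵀw=0.1140
σ²=wᵀΣw=λ₁·μ_p+λ₂ = 0.219719·0.114 + -0.001672 = 0.023376 ≈ 0.0234

Kellogg (0.5750)


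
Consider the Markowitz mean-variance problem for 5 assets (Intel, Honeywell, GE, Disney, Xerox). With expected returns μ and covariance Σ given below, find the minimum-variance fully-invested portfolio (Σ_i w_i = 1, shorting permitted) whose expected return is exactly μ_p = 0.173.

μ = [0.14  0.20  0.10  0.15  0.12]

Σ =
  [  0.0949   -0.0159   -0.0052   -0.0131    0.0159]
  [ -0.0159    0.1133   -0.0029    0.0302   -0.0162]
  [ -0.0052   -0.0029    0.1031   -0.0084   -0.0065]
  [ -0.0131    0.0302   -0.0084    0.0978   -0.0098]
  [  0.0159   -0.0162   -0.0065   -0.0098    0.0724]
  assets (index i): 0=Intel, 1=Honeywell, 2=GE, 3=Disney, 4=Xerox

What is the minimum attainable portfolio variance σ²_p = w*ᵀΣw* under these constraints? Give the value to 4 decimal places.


0.0399

g=Σ⁻¹μ = [1.7395  1.9380  1.3617  1.4890  2.0329]
h=Σ⁻¹𝟙 = [11.7779  10.0732  12.5222  11.3853  16.1449]
a=μᵀg=1.234577  b=𝟙ᵀg=8.560946  c=𝟙ᵀh=61.903463  D=ac−b²=3.134795
λ₁=(c·0.173−b)/D = (61.903463·0.173−8.560946)/3.134795 = 0.685325
λ₂=(a−b·0.173)/D = (1.234577−8.560946·0.173)/3.134795 = -0.078623
w* = 0.685325·g + -0.078623·h:
  w_0 = 0.685325·1.7395 + -0.078623·11.7779 = 0.2661  (Intel)
  w_1 = 0.685325·1.9380 + -0.078623·10.0732 = 0.5362  (Honeywell)
  w_2 = 0.685325·1.3617 + -0.078623·12.5222 = -0.0514  (GE)
  w_3 = 0.685325·1.4890 + -0.078623·11.3853 = 0.1253  (Disney)
  w_4 = 0.685325·2.0329 + -0.078623·16.1449 = 0.1238  (Xerox)
Σw_i=1.0000  μᵀw=0.1730
σ²=wᵀΣw=λ₁·μ_p+λ₂ = 0.685325·0.173 + -0.078623 = 0.039938 ≈ 0.0399


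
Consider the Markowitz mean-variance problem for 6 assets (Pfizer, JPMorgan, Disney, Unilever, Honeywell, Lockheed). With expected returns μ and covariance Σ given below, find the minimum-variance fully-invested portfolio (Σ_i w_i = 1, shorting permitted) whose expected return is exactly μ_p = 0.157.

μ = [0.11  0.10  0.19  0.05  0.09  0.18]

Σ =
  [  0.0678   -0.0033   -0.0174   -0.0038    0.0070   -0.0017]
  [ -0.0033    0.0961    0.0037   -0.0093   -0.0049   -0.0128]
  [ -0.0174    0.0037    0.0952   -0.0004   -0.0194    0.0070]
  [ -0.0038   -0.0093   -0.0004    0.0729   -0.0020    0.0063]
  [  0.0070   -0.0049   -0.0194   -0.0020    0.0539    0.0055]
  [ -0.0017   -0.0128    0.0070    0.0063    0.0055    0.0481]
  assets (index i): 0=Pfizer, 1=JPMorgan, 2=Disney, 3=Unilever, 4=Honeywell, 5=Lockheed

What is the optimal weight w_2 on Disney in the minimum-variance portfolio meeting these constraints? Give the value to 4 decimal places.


0.2445

g=Σ⁻¹μ = [2.2657  1.6785  2.5138  0.7818  2.0985  3.5608]
h=Σ⁻¹𝟙 = [18.8161  15.5465  16.5571  15.7749  22.1712  18.5813]
a=μᵀg=1.763591  b=𝟙ᵀg=12.899055  c=𝟙ᵀh=107.447033  D=ac−b²=23.107020
λ₁=(c·0.157−b)/D = (107.447033·0.157−12.899055)/23.107020 = 0.171815
λ₂=(a−b·0.157)/D = (1.763591−12.899055·0.157)/23.107020 = -0.011320
w* = 0.171815·g + -0.011320·h:
  w_0 = 0.171815·2.2657 + -0.011320·18.8161 = 0.1763  (Pfizer)
  w_1 = 0.171815·1.6785 + -0.011320·15.5465 = 0.1124  (JPMorgan)
  w_2 = 0.171815·2.5138 + -0.011320·16.5571 = 0.2445  (Disney)
  w_3 = 0.171815·0.7818 + -0.011320·15.7749 = -0.0442  (Unilever)
  w_4 = 0.171815·2.0985 + -0.011320·22.1712 = 0.1096  (Honeywell)
  w_5 = 0.171815·3.5608 + -0.011320·18.5813 = 0.4015  (Lockheed)
Σw_i=1.0000  μᵀw=0.1570
σ²=wᵀΣw=λ₁·μ_p+λ₂ = 0.171815·0.157 + -0.011320 = 0.015655 ≈ 0.0157


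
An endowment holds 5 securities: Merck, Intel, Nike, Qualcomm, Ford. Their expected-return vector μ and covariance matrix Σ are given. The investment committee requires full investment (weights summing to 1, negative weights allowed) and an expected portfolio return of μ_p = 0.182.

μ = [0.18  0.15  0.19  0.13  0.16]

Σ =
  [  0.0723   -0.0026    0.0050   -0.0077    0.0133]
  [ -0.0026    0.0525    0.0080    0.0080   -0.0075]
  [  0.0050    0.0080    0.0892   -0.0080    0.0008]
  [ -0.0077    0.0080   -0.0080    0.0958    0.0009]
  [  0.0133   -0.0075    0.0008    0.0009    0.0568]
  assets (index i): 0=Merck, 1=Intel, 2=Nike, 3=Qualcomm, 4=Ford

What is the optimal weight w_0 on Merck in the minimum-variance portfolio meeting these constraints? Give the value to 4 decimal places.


0.3853

x=Σ⁻¹μ = [2.1280  2.8404  1.8598  1.4213  2.6450]
y=Σ⁻¹𝟙 = [11.8259  19.0097  9.6269  10.4453  17.0455]
a=μᵀx=1.770414  b=𝟙ᵀx=10.894404  c=𝟙ᵀy=67.953338  D=ac−b²=1.617517
λ₁=(c·0.182−b)/D = (67.953338·0.182−10.894404)/1.617517 = 0.910719
λ₂=(a−b·0.182)/D = (1.770414−10.894404·0.182)/1.617517 = -0.131292
w* = 0.910719·x + -0.131292·y:
  w_0 = 0.910719·2.1280 + -0.131292·11.8259 = 0.3853  (Merck)
  w_1 = 0.910719·2.8404 + -0.131292·19.0097 = 0.0910  (Intel)
  w_2 = 0.910719·1.8598 + -0.131292·9.6269 = 0.4298  (Nike)
  w_3 = 0.910719·1.4213 + -0.131292·10.4453 = -0.0770  (Qualcomm)
  w_4 = 0.910719·2.6450 + -0.131292·17.0455 = 0.1709  (Ford)
Σw_i=1.0000  μᵀw=0.1820
σ²=wᵀΣw=λ₁·μ_p+λ₂ = 0.910719·0.182 + -0.131292 = 0.034459 ≈ 0.0345


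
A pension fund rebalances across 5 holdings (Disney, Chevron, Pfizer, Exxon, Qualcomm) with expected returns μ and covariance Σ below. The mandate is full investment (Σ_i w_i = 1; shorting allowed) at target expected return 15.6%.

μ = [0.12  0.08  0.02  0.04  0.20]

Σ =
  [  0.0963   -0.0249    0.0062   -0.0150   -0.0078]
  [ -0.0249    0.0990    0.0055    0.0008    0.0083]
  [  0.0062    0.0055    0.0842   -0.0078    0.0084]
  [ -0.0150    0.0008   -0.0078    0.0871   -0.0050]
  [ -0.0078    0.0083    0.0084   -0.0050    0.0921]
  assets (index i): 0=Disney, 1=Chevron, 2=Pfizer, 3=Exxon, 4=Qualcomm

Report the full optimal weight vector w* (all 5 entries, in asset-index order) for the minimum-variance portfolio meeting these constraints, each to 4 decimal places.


0.3424  0.1745  -0.1127  0.0998  0.4961

u=Σ⁻¹μ = [1.8577  1.0826  -0.1160  0.8903  2.2902]
v=Σ⁻¹𝟙 = [16.3243  12.5880  10.2086  15.7240  11.0284]
a=μᵀu=0.800862  b=𝟙ᵀu=6.004773  c=𝟙ᵀv=65.873356  D=ac−b²=16.698200
λ₁=(c·0.156−b)/D = (65.873356·0.156−6.004773)/16.698200 = 0.255804
λ₂=(a−b·0.156)/D = (0.800862−6.004773·0.156)/16.698200 = -0.008138
w* = 0.255804·u + -0.008138·v:
  w_0 = 0.255804·1.8577 + -0.008138·16.3243 = 0.3424  (Disney)
  w_1 = 0.255804·1.0826 + -0.008138·12.5880 = 0.1745  (Chevron)
  w_2 = 0.255804·-0.1160 + -0.008138·10.2086 = -0.1127  (Pfizer)
  w_3 = 0.255804·0.8903 + -0.008138·15.7240 = 0.0998  (Exxon)
  w_4 = 0.255804·2.2902 + -0.008138·11.0284 = 0.4961  (Qualcomm)
Σw_i=1.0000  μᵀw=0.1560
σ²=wᵀΣw=λ₁·μ_p+λ₂ = 0.255804·0.156 + -0.008138 = 0.031768 ≈ 0.0318


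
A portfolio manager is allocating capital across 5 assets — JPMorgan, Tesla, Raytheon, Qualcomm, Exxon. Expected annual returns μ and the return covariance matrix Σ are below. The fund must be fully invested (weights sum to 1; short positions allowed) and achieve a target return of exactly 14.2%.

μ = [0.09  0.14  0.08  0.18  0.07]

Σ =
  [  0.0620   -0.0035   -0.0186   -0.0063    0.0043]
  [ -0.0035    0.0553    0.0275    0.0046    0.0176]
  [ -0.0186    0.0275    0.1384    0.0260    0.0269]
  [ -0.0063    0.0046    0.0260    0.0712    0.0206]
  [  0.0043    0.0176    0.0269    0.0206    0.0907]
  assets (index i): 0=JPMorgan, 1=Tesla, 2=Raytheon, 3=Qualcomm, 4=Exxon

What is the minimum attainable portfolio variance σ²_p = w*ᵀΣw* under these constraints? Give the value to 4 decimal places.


0.0207

p=Σ⁻¹μ = [1.8641  2.6112  -0.1168  2.6821  -0.3978]
q=Σ⁻¹𝟙 = [19.1780  15.3619  3.7941  12.4427  3.1840]
a=μᵀp=0.978924  b=𝟙ᵀp=6.642772  c=𝟙ᵀq=53.960595  D=ac−b²=8.696890
λ₁=(c·0.142−b)/D = (53.960595·0.142−6.642772)/8.696890 = 0.117241
λ₂=(a−b·0.142)/D = (0.978924−6.642772·0.142)/8.696890 = 0.004099
w* = 0.117241·p + 0.004099·q:
  w_0 = 0.117241·1.8641 + 0.004099·19.1780 = 0.2972  (JPMorgan)
  w_1 = 0.117241·2.6112 + 0.004099·15.3619 = 0.3691  (Tesla)
  w_2 = 0.117241·-0.1168 + 0.004099·3.7941 = 0.0019  (Raytheon)
  w_3 = 0.117241·2.6821 + 0.004099·12.4427 = 0.3655  (Qualcomm)
  w_4 = 0.117241·-0.3978 + 0.004099·3.1840 = -0.0336  (Exxon)
Σw_i=1.0000  μᵀw=0.1420
σ²=wᵀΣw=λ₁·μ_p+λ₂ = 0.117241·0.142 + 0.004099 = 0.020747 ≈ 0.0207


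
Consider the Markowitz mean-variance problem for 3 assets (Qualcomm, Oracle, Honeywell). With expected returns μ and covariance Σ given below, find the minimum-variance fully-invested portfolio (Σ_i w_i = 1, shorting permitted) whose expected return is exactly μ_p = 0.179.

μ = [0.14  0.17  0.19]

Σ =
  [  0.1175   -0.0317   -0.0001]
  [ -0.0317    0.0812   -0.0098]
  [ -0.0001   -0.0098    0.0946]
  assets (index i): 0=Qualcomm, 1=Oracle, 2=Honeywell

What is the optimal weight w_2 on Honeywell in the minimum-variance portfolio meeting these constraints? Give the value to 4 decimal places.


p=Σ⁻¹μ = [2.0504  3.1765  2.3397]
q=Σ⁻¹𝟙 = [13.6957  19.1793  12.5722]
a=μᵀp=1.271600  b=𝟙ᵀp=7.566588  c=𝟙ᵀq=45.447146  D=ac−b²=0.537349
λ₁=(c·0.179−b)/D = (45.447146·0.179−7.566588)/0.537349 = 1.057881
λ₂=(a−b·0.179)/D = (1.271600−7.566588·0.179)/0.537349 = -0.154125
w* = 1.057881·p + -0.154125·q:
  w_0 = 1.057881·2.0504 + -0.154125·13.6957 = 0.0583  (Qualcomm)
  w_1 = 1.057881·3.1765 + -0.154125·19.1793 = 0.4043  (Oracle)
  w_2 = 1.057881·2.3397 + -0.154125·12.5722 = 0.5374  (Honeywell)
Σw_i=1.0000  μᵀw=0.1790
σ²=wᵀΣw=λ₁·μ_p+λ₂ = 1.057881·0.179 + -0.154125 = 0.035236 ≈ 0.0352

0.5374


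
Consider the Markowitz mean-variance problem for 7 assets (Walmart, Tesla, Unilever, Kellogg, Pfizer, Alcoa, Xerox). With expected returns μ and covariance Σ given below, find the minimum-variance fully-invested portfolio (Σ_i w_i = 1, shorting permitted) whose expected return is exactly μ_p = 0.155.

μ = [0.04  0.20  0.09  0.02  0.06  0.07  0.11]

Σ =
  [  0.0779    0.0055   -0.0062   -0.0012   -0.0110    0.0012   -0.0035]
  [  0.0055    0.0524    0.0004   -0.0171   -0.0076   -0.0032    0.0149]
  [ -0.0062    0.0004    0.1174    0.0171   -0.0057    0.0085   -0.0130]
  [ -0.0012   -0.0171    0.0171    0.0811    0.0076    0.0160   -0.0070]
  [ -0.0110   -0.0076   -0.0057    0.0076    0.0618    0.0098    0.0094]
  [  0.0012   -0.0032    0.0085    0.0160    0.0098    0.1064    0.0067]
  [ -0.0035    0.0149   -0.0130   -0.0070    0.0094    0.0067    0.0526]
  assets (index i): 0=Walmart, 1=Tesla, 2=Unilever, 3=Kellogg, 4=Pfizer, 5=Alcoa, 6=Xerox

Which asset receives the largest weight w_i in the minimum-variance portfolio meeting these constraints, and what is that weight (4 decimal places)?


p=Σ⁻¹μ = [0.5377  3.9347  0.8142  0.8008  1.3062  0.3992  1.0360]
q=Σ⁻¹𝟙 = [15.4385  20.5154  9.4359  13.6131  17.7107  4.4877  14.6343]
a=μᵀp=1.118013  b=𝟙ᵀp=8.828682  c=𝟙ᵀq=95.835699  D=ac−b²=29.199902
λ₁=(c·0.155−b)/D = (95.835699·0.155−8.828682)/29.199902 = 0.206365
λ₂=(a−b·0.155)/D = (1.118013−8.828682·0.155)/29.199902 = -0.008577
w* = 0.206365·p + -0.008577·q:
  w_0 = 0.206365·0.5377 + -0.008577·15.4385 = -0.0215  (Walmart)
  w_1 = 0.206365·3.9347 + -0.008577·20.5154 = 0.6360  (Tesla)
  w_2 = 0.206365·0.8142 + -0.008577·9.4359 = 0.0871  (Unilever)
  w_3 = 0.206365·0.8008 + -0.008577·13.6131 = 0.0485  (Kellogg)
  w_4 = 0.206365·1.3062 + -0.008577·17.7107 = 0.1177  (Pfizer)
  w_5 = 0.206365·0.3992 + -0.008577·4.4877 = 0.0439  (Alcoa)
  w_6 = 0.206365·1.0360 + -0.008577·14.6343 = 0.0883  (Xerox)
Σw_i=1.0000  μᵀw=0.1550
σ²=wᵀΣw=λ₁·μ_p+λ₂ = 0.206365·0.155 + -0.008577 = 0.023410 ≈ 0.0234

Tesla (0.6360)


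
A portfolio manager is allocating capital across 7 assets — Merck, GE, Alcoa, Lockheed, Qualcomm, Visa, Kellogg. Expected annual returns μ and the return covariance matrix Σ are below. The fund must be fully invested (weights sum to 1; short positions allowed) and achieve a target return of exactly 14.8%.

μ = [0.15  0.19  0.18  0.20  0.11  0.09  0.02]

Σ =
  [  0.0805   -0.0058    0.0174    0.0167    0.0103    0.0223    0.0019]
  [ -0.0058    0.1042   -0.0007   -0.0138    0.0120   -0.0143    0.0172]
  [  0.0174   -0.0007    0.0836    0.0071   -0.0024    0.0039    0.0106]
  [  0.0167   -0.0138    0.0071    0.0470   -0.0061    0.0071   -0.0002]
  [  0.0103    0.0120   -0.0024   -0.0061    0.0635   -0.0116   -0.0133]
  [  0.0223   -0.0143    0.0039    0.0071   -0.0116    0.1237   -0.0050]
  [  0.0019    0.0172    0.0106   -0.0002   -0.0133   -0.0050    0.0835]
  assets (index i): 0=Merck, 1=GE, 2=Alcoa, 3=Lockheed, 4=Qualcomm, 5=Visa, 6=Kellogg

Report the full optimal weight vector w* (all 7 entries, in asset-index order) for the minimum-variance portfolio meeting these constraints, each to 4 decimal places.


0.0106  0.1428  0.1149  0.3197  0.2158  0.0999  0.0963

g=Σ⁻¹μ = [0.2079  2.3875  1.7589  4.7393  1.8924  0.8113  -0.1189]
h=Σ⁻¹𝟙 = [0.6075  9.6766  8.3887  23.9069  20.9513  9.9424  12.8938]
a=μᵀg=2.028073  b=𝟙ᵀg=11.678350  c=𝟙ᵀh=86.367196  D=ac−b²=38.775124
λ₁=(c·0.148−b)/D = (86.367196·0.148−11.678350)/38.775124 = 0.028472
λ₂=(a−b·0.148)/D = (2.028073−11.678350·0.148)/38.775124 = 0.007729
w* = 0.028472·g + 0.007729·h:
  w_0 = 0.028472·0.2079 + 0.007729·0.6075 = 0.0106  (Merck)
  w_1 = 0.028472·2.3875 + 0.007729·9.6766 = 0.1428  (GE)
  w_2 = 0.028472·1.7589 + 0.007729·8.3887 = 0.1149  (Alcoa)
  w_3 = 0.028472·4.7393 + 0.007729·23.9069 = 0.3197  (Lockheed)
  w_4 = 0.028472·1.8924 + 0.007729·20.9513 = 0.2158  (Qualcomm)
  w_5 = 0.028472·0.8113 + 0.007729·9.9424 = 0.0999  (Visa)
  w_6 = 0.028472·-0.1189 + 0.007729·12.8938 = 0.0963  (Kellogg)
Σw_i=1.0000  μᵀw=0.1480
σ²=wᵀΣw=λ₁·μ_p+λ₂ = 0.028472·0.148 + 0.007729 = 0.011942 ≈ 0.0119


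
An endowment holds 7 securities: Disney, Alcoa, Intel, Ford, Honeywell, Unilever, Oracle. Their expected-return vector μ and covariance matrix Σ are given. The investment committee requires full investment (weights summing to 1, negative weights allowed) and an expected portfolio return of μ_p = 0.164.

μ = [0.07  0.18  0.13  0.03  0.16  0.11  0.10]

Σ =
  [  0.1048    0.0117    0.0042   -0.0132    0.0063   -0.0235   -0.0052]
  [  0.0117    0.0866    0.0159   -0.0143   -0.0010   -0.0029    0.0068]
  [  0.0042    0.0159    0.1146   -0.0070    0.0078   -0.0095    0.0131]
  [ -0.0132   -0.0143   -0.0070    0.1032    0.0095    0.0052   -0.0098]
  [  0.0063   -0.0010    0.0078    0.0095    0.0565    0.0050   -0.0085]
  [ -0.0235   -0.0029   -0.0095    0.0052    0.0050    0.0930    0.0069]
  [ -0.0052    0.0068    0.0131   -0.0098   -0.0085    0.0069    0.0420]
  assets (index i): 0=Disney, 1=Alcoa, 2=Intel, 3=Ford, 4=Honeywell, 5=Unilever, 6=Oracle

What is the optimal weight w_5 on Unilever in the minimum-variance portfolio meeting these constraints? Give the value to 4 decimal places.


p=Σ⁻¹μ = [0.7126  1.8598  0.4859  0.5934  2.9077  1.0907  2.5643]
q=Σ⁻¹𝟙 = [12.8099  9.6585  4.4186  13.4512  16.6735  11.0795  27.1464]
a=μᵀp=1.307246  b=𝟙ᵀp=10.214323  c=𝟙ᵀq=95.237585  D=ac−b²=20.166578
λ₁=(c·0.164−b)/D = (95.237585·0.164−10.214323)/20.166578 = 0.268000
λ₂=(a−b·0.164)/D = (1.307246−10.214323·0.164)/20.166578 = -0.018243
w* = 0.268000·p + -0.018243·q:
  w_0 = 0.268000·0.7126 + -0.018243·12.8099 = -0.0427  (Disney)
  w_1 = 0.268000·1.8598 + -0.018243·9.6585 = 0.3222  (Alcoa)
  w_2 = 0.268000·0.4859 + -0.018243·4.4186 = 0.0496  (Intel)
  w_3 = 0.268000·0.5934 + -0.018243·13.4512 = -0.0864  (Ford)
  w_4 = 0.268000·2.9077 + -0.018243·16.6735 = 0.4751  (Honeywell)
  w_5 = 0.268000·1.0907 + -0.018243·11.0795 = 0.0902  (Unilever)
  w_6 = 0.268000·2.5643 + -0.018243·27.1464 = 0.1920  (Oracle)
Σw_i=1.0000  μᵀw=0.1640
σ²=wᵀΣw=λ₁·μ_p+λ₂ = 0.268000·0.164 + -0.018243 = 0.025709 ≈ 0.0257

0.0902


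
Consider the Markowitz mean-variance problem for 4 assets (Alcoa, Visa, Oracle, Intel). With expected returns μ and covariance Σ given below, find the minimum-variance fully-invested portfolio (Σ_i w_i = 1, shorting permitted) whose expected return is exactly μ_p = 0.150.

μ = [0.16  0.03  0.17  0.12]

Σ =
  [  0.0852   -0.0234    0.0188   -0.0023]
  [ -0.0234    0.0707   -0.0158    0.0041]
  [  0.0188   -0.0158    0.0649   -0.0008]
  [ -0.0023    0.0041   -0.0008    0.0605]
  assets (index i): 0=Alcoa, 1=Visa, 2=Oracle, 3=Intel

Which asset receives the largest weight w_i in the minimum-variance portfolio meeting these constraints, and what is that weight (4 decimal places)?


u=Σ⁻¹μ = [1.7833  1.4539  2.4813  1.9855]
v=Σ⁻¹𝟙 = [14.4486  21.7433  16.7114  15.8257]
a=μᵀu=0.989034  b=𝟙ᵀu=7.704093  c=𝟙ᵀv=68.728972  D=ac−b²=8.622207
λ₁=(c·0.150−b)/D = (68.728972·0.150−7.704093)/8.622207 = 0.302156
λ₂=(a−b·0.150)/D = (0.989034−7.704093·0.150)/8.622207 = -0.019320
w* = 0.302156·u + -0.019320·v:
  w_0 = 0.302156·1.7833 + -0.019320·14.4486 = 0.2597  (Alcoa)
  w_1 = 0.302156·1.4539 + -0.019320·21.7433 = 0.0192  (Visa)
  w_2 = 0.302156·2.4813 + -0.019320·16.7114 = 0.4269  (Oracle)
  w_3 = 0.302156·1.9855 + -0.019320·15.8257 = 0.2942  (Intel)
Σw_i=1.0000  μᵀw=0.1500
σ²=wᵀΣw=λ₁·μ_p+λ₂ = 0.302156·0.150 + -0.019320 = 0.026003 ≈ 0.0260

Oracle (0.4269)


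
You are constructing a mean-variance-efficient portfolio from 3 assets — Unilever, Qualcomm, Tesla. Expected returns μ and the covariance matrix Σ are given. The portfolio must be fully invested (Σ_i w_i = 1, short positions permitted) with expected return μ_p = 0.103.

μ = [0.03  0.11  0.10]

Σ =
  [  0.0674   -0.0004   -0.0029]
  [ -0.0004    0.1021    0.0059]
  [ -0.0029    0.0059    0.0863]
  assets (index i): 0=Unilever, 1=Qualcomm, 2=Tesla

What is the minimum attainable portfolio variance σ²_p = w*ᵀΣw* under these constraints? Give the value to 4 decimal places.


u=Σ⁻¹μ = [0.4987  1.0154  1.1061]
v=Σ⁻¹𝟙 = [15.3851  9.1914  11.4761]
a=μᵀu=0.237266  b=𝟙ᵀu=2.620221  c=𝟙ᵀv=36.052653  D=ac−b²=1.688501
λ₁=(c·0.103−b)/D = (36.052653·0.103−2.620221)/1.688501 = 0.647440
λ₂=(a−b·0.103)/D = (0.237266−2.620221·0.103)/1.688501 = -0.019317
w* = 0.647440·u + -0.019317·v:
  w_0 = 0.647440·0.4987 + -0.019317·15.3851 = 0.0257  (Unilever)
  w_1 = 0.647440·1.0154 + -0.019317·9.1914 = 0.4799  (Qualcomm)
  w_2 = 0.647440·1.1061 + -0.019317·11.4761 = 0.4944  (Tesla)
Σw_i=1.0000  μᵀw=0.1030
σ²=wᵀΣw=λ₁·μ_p+λ₂ = 0.647440·0.103 + -0.019317 = 0.047369 ≈ 0.0474

0.0474
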